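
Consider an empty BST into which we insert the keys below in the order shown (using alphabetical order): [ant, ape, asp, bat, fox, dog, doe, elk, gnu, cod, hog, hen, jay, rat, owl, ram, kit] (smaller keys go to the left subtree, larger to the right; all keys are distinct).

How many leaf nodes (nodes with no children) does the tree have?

5

ant: root
ape: right child of ant (depth 1)
asp: right child of ape (depth 2)
bat: right child of asp (depth 3)
fox: right child of bat (depth 4)
dog: left child of fox (depth 5)
doe: left child of dog (depth 6)
elk: right child of dog (depth 6)
gnu: right child of fox (depth 5)
cod: left child of doe (depth 7)
hog: right child of gnu (depth 6)
hen: left child of hog (depth 7)
jay: right child of hog (depth 7)
rat: right child of jay (depth 8)
owl: left child of rat (depth 9)
ram: right child of owl (depth 10)
kit: left child of owl (depth 10)

Leaves: cod, elk, hen, kit, ram — 5 in total.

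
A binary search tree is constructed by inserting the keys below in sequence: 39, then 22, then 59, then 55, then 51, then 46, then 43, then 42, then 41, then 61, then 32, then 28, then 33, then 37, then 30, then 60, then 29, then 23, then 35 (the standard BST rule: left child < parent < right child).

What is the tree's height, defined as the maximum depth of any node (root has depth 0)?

7

Resulting structure (node: left, right):
  39: L=22, R=59
  22: L=–, R=32
  59: L=55, R=61
  55: L=51, R=–
  51: L=46, R=–
  46: L=43, R=–
  43: L=42, R=–
  42: L=41, R=–
  41: L=–, R=–
  61: L=60, R=–
  32: L=28, R=33
  28: L=23, R=30
  33: L=–, R=37
  37: L=35, R=–
  30: L=29, R=–
  60: L=–, R=–
  29: L=–, R=–
  23: L=–, R=–
  35: L=–, R=–

The deepest node is 41 at depth 7.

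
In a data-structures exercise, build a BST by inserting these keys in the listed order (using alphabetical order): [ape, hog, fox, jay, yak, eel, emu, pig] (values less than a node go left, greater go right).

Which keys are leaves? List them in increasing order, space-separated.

Resulting structure (node: left, right):
  ape: L=–, R=hog
  hog: L=fox, R=jay
  fox: L=eel, R=–
  jay: L=–, R=yak
  yak: L=pig, R=–
  eel: L=–, R=emu
  emu: L=–, R=–
  pig: L=–, R=–

emu pig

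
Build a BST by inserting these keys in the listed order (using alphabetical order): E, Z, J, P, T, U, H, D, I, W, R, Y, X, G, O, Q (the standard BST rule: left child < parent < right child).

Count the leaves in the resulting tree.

6

Insert E: tree is empty, so E becomes the root.
Insert Z: Z > E → go right. Place as right child of E.
Insert J: J > E → go right; J < Z → go left. Place as left child of Z.
Insert P: P > E → go right; P < Z → go left; P > J → go right. Place as right child of J.
Insert T: T > E → go right; T < Z → go left; T > J → go right; T > P → go right. Place as right child of P.
Insert U: U > E → go right; U < Z → go left; U > J → go right; U > P → go right; U > T → go right. Place as right child of T.
Insert H: H > E → go right; H < Z → go left; H < J → go left. Place as left child of J.
Insert D: D < E → go left. Place as left child of E.
Insert I: I > E → go right; I < Z → go left; I < J → go left; I > H → go right. Place as right child of H.
Insert W: W > E → go right; W < Z → go left; W > J → go right; W > P → go right; W > T → go right; W > U → go right. Place as right child of U.
Insert R: R > E → go right; R < Z → go left; R > J → go right; R > P → go right; R < T → go left. Place as left child of T.
Insert Y: Y > E → go right; Y < Z → go left; Y > J → go right; Y > P → go right; Y > T → go right; Y > U → go right; Y > W → go right. Place as right child of W.
Insert X: X > E → go right; X < Z → go left; X > J → go right; X > P → go right; X > T → go right; X > U → go right; X > W → go right; X < Y → go left. Place as left child of Y.
Insert G: G > E → go right; G < Z → go left; G < J → go left; G < H → go left. Place as left child of H.
Insert O: O > E → go right; O < Z → go left; O > J → go right; O < P → go left. Place as left child of P.
Insert Q: Q > E → go right; Q < Z → go left; Q > J → go right; Q > P → go right; Q < T → go left; Q < R → go left. Place as left child of R.

Leaves: D, G, I, O, Q, X — 6 in total.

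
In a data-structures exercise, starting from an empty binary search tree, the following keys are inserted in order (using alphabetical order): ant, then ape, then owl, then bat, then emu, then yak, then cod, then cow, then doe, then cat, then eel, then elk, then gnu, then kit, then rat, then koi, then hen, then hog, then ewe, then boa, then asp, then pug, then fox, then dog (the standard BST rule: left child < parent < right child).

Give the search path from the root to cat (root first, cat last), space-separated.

Insert ant: tree is empty, so ant becomes the root.
Insert ape: ape > ant → go right. Place as right child of ant.
Insert owl: owl > ant → go right; owl > ape → go right. Place as right child of ape.
Insert bat: bat > ant → go right; bat > ape → go right; bat < owl → go left. Place as left child of owl.
Insert emu: emu > ant → go right; emu > ape → go right; emu < owl → go left; emu > bat → go right. Place as right child of bat.
Insert yak: yak > ant → go right; yak > ape → go right; yak > owl → go right. Place as right child of owl.
Insert cod: cod > ant → go right; cod > ape → go right; cod < owl → go left; cod > bat → go right; cod < emu → go left. Place as left child of emu.
Insert cow: cow > ant → go right; cow > ape → go right; cow < owl → go left; cow > bat → go right; cow < emu → go left; cow > cod → go right. Place as right child of cod.
Insert doe: doe > ant → go right; doe > ape → go right; doe < owl → go left; doe > bat → go right; doe < emu → go left; doe > cod → go right; doe > cow → go right. Place as right child of cow.
Insert cat: cat > ant → go right; cat > ape → go right; cat < owl → go left; cat > bat → go right; cat < emu → go left; cat < cod → go left. Place as left child of cod.
Insert eel: eel > ant → go right; eel > ape → go right; eel < owl → go left; eel > bat → go right; eel < emu → go left; eel > cod → go right; eel > cow → go right; eel > doe → go right. Place as right child of doe.
Insert elk: elk > ant → go right; elk > ape → go right; elk < owl → go left; elk > bat → go right; elk < emu → go left; elk > cod → go right; elk > cow → go right; elk > doe → go right; elk > eel → go right. Place as right child of eel.
Insert gnu: gnu > ant → go right; gnu > ape → go right; gnu < owl → go left; gnu > bat → go right; gnu > emu → go right. Place as right child of emu.
Insert kit: kit > ant → go right; kit > ape → go right; kit < owl → go left; kit > bat → go right; kit > emu → go right; kit > gnu → go right. Place as right child of gnu.
Insert rat: rat > ant → go right; rat > ape → go right; rat > owl → go right; rat < yak → go left. Place as left child of yak.
Insert koi: koi > ant → go right; koi > ape → go right; koi < owl → go left; koi > bat → go right; koi > emu → go right; koi > gnu → go right; koi > kit → go right. Place as right child of kit.
Insert hen: hen > ant → go right; hen > ape → go right; hen < owl → go left; hen > bat → go right; hen > emu → go right; hen > gnu → go right; hen < kit → go left. Place as left child of kit.
Insert hog: hog > ant → go right; hog > ape → go right; hog < owl → go left; hog > bat → go right; hog > emu → go right; hog > gnu → go right; hog < kit → go left; hog > hen → go right. Place as right child of hen.
Insert ewe: ewe > ant → go right; ewe > ape → go right; ewe < owl → go left; ewe > bat → go right; ewe > emu → go right; ewe < gnu → go left. Place as left child of gnu.
Insert boa: boa > ant → go right; boa > ape → go right; boa < owl → go left; boa > bat → go right; boa < emu → go left; boa < cod → go left; boa < cat → go left. Place as left child of cat.
Insert asp: asp > ant → go right; asp > ape → go right; asp < owl → go left; asp < bat → go left. Place as left child of bat.
Insert pug: pug > ant → go right; pug > ape → go right; pug > owl → go right; pug < yak → go left; pug < rat → go left. Place as left child of rat.
Insert fox: fox > ant → go right; fox > ape → go right; fox < owl → go left; fox > bat → go right; fox > emu → go right; fox < gnu → go left; fox > ewe → go right. Place as right child of ewe.
Insert dog: dog > ant → go right; dog > ape → go right; dog < owl → go left; dog > bat → go right; dog < emu → go left; dog > cod → go right; dog > cow → go right; dog > doe → go right; dog < eel → go left. Place as left child of eel.

ant ape owl bat emu cod cat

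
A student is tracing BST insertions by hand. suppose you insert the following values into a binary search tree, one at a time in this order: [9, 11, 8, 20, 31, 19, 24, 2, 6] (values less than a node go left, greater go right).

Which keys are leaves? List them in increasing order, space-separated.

6 19 24

9: root
11: right child of 9 (depth 1)
8: left child of 9 (depth 1)
20: right child of 11 (depth 2)
31: right child of 20 (depth 3)
19: left child of 20 (depth 3)
24: left child of 31 (depth 4)
2: left child of 8 (depth 2)
6: right child of 2 (depth 3)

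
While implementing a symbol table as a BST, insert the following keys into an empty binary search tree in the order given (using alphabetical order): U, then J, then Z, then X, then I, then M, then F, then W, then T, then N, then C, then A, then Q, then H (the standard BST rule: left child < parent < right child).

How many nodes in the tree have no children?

4

Resulting structure (node: left, right):
  U: L=J, R=Z
  J: L=I, R=M
  Z: L=X, R=–
  X: L=W, R=–
  I: L=F, R=–
  M: L=–, R=T
  F: L=C, R=H
  W: L=–, R=–
  T: L=N, R=–
  N: L=–, R=Q
  C: L=A, R=–
  A: L=–, R=–
  Q: L=–, R=–
  H: L=–, R=–

Leaves: A, H, Q, W — 4 in total.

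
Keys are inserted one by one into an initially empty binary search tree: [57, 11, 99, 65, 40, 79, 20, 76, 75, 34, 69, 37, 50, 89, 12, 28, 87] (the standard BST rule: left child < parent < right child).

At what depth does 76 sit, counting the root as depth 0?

Insert 57: tree is empty, so 57 becomes the root.
Insert 11: 11 < 57 → go left. Place as left child of 57.
Insert 99: 99 > 57 → go right. Place as right child of 57.
Insert 65: 65 > 57 → go right; 65 < 99 → go left. Place as left child of 99.
Insert 40: 40 < 57 → go left; 40 > 11 → go right. Place as right child of 11.
Insert 79: 79 > 57 → go right; 79 < 99 → go left; 79 > 65 → go right. Place as right child of 65.
Insert 20: 20 < 57 → go left; 20 > 11 → go right; 20 < 40 → go left. Place as left child of 40.
Insert 76: 76 > 57 → go right; 76 < 99 → go left; 76 > 65 → go right; 76 < 79 → go left. Place as left child of 79.
Insert 75: 75 > 57 → go right; 75 < 99 → go left; 75 > 65 → go right; 75 < 79 → go left; 75 < 76 → go left. Place as left child of 76.
Insert 34: 34 < 57 → go left; 34 > 11 → go right; 34 < 40 → go left; 34 > 20 → go right. Place as right child of 20.
Insert 69: 69 > 57 → go right; 69 < 99 → go left; 69 > 65 → go right; 69 < 79 → go left; 69 < 76 → go left; 69 < 75 → go left. Place as left child of 75.
Insert 37: 37 < 57 → go left; 37 > 11 → go right; 37 < 40 → go left; 37 > 20 → go right; 37 > 34 → go right. Place as right child of 34.
Insert 50: 50 < 57 → go left; 50 > 11 → go right; 50 > 40 → go right. Place as right child of 40.
Insert 89: 89 > 57 → go right; 89 < 99 → go left; 89 > 65 → go right; 89 > 79 → go right. Place as right child of 79.
Insert 12: 12 < 57 → go left; 12 > 11 → go right; 12 < 40 → go left; 12 < 20 → go left. Place as left child of 20.
Insert 28: 28 < 57 → go left; 28 > 11 → go right; 28 < 40 → go left; 28 > 20 → go right; 28 < 34 → go left. Place as left child of 34.
Insert 87: 87 > 57 → go right; 87 < 99 → go left; 87 > 65 → go right; 87 > 79 → go right; 87 < 89 → go left. Place as left child of 89.

Path to 76: 57 → 99 → 65 → 79 → 76, which is 4 edges.

4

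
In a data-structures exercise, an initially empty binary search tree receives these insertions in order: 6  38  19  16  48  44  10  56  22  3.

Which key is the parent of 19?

Insert 6: tree is empty, so 6 becomes the root.
Insert 38: 38 > 6 → go right. Place as right child of 6.
Insert 19: 19 > 6 → go right; 19 < 38 → go left. Place as left child of 38.
Insert 16: 16 > 6 → go right; 16 < 38 → go left; 16 < 19 → go left. Place as left child of 19.
Insert 48: 48 > 6 → go right; 48 > 38 → go right. Place as right child of 38.
Insert 44: 44 > 6 → go right; 44 > 38 → go right; 44 < 48 → go left. Place as left child of 48.
Insert 10: 10 > 6 → go right; 10 < 38 → go left; 10 < 19 → go left; 10 < 16 → go left. Place as left child of 16.
Insert 56: 56 > 6 → go right; 56 > 38 → go right; 56 > 48 → go right. Place as right child of 48.
Insert 22: 22 > 6 → go right; 22 < 38 → go left; 22 > 19 → go right. Place as right child of 19.
Insert 3: 3 < 6 → go left. Place as left child of 6.

38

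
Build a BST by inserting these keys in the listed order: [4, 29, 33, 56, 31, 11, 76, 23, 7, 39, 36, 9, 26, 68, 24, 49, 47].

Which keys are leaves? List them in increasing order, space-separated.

9 24 31 36 47 68

4: root
29: right child of 4 (depth 1)
33: right child of 29 (depth 2)
56: right child of 33 (depth 3)
31: left child of 33 (depth 3)
11: left child of 29 (depth 2)
76: right child of 56 (depth 4)
23: right child of 11 (depth 3)
7: left child of 11 (depth 3)
39: left child of 56 (depth 4)
36: left child of 39 (depth 5)
9: right child of 7 (depth 4)
26: right child of 23 (depth 4)
68: left child of 76 (depth 5)
24: left child of 26 (depth 5)
49: right child of 39 (depth 5)
47: left child of 49 (depth 6)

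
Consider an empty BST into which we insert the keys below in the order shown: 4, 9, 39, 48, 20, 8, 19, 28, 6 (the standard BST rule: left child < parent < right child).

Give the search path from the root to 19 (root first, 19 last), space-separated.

4 9 39 20 19

4: root
9: right child of 4 (depth 1)
39: right child of 9 (depth 2)
48: right child of 39 (depth 3)
20: left child of 39 (depth 3)
8: left child of 9 (depth 2)
19: left child of 20 (depth 4)
28: right child of 20 (depth 4)
6: left child of 8 (depth 3)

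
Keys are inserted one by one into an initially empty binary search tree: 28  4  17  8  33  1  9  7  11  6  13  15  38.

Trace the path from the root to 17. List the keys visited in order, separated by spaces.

28: root
4: left child of 28 (depth 1)
17: right child of 4 (depth 2)
8: left child of 17 (depth 3)
33: right child of 28 (depth 1)
1: left child of 4 (depth 2)
9: right child of 8 (depth 4)
7: left child of 8 (depth 4)
11: right child of 9 (depth 5)
6: left child of 7 (depth 5)
13: right child of 11 (depth 6)
15: right child of 13 (depth 7)
38: right child of 33 (depth 2)

28 4 17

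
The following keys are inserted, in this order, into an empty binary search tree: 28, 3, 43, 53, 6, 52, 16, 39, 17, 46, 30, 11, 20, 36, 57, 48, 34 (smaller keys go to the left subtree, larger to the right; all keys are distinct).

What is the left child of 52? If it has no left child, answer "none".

46

28: root
3: left child of 28 (depth 1)
43: right child of 28 (depth 1)
53: right child of 43 (depth 2)
6: right child of 3 (depth 2)
52: left child of 53 (depth 3)
16: right child of 6 (depth 3)
39: left child of 43 (depth 2)
17: right child of 16 (depth 4)
46: left child of 52 (depth 4)
30: left child of 39 (depth 3)
11: left child of 16 (depth 4)
20: right child of 17 (depth 5)
36: right child of 30 (depth 4)
57: right child of 53 (depth 3)
48: right child of 46 (depth 5)
34: left child of 36 (depth 5)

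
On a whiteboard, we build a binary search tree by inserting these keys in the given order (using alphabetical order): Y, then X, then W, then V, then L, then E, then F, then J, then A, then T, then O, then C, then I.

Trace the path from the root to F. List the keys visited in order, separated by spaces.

Y X W V L E F

Y: root
X: left child of Y (depth 1)
W: left child of X (depth 2)
V: left child of W (depth 3)
L: left child of V (depth 4)
E: left child of L (depth 5)
F: right child of E (depth 6)
J: right child of F (depth 7)
A: left child of E (depth 6)
T: right child of L (depth 5)
O: left child of T (depth 6)
C: right child of A (depth 7)
I: left child of J (depth 8)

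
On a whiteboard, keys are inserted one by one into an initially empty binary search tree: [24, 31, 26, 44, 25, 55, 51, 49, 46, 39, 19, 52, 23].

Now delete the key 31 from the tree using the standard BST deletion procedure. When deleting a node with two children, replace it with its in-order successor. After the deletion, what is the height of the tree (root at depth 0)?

24: root
31: right child of 24 (depth 1)
26: left child of 31 (depth 2)
44: right child of 31 (depth 2)
25: left child of 26 (depth 3)
55: right child of 44 (depth 3)
51: left child of 55 (depth 4)
49: left child of 51 (depth 5)
46: left child of 49 (depth 6)
39: left child of 44 (depth 3)
19: left child of 24 (depth 1)
52: right child of 51 (depth 5)
23: right child of 19 (depth 2)

Delete 31 (two children — replace with in-order successor).
After deletion, deepest node is 46 at depth 6.

6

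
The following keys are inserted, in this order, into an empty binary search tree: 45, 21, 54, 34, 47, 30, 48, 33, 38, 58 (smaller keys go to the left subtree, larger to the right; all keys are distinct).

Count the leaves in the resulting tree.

4

Resulting structure (node: left, right):
  45: L=21, R=54
  21: L=–, R=34
  54: L=47, R=58
  34: L=30, R=38
  47: L=–, R=48
  30: L=–, R=33
  48: L=–, R=–
  33: L=–, R=–
  38: L=–, R=–
  58: L=–, R=–

Leaves: 33, 38, 48, 58 — 4 in total.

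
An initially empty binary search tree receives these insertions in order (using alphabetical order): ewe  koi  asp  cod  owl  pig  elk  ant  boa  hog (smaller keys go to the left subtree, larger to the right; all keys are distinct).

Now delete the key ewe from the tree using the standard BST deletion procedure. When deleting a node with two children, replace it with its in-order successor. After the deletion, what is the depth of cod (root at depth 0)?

2

ewe: root
koi: right child of ewe (depth 1)
asp: left child of ewe (depth 1)
cod: right child of asp (depth 2)
owl: right child of koi (depth 2)
pig: right child of owl (depth 3)
elk: right child of cod (depth 3)
ant: left child of asp (depth 2)
boa: left child of cod (depth 3)
hog: left child of koi (depth 2)

Delete ewe (two children — replace with in-order successor).
After deletion, path to cod: hog → asp → cod.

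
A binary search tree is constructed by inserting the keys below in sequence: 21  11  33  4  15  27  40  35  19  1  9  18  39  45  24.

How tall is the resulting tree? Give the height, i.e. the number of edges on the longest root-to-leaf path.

4

21: root
11: left child of 21 (depth 1)
33: right child of 21 (depth 1)
4: left child of 11 (depth 2)
15: right child of 11 (depth 2)
27: left child of 33 (depth 2)
40: right child of 33 (depth 2)
35: left child of 40 (depth 3)
19: right child of 15 (depth 3)
1: left child of 4 (depth 3)
9: right child of 4 (depth 3)
18: left child of 19 (depth 4)
39: right child of 35 (depth 4)
45: right child of 40 (depth 3)
24: left child of 27 (depth 3)

The deepest node is 18 at depth 4.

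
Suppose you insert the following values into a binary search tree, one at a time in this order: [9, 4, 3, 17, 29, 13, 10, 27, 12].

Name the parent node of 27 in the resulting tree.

Resulting structure (node: left, right):
  9: L=4, R=17
  4: L=3, R=–
  3: L=–, R=–
  17: L=13, R=29
  29: L=27, R=–
  13: L=10, R=–
  10: L=–, R=12
  27: L=–, R=–
  12: L=–, R=–

29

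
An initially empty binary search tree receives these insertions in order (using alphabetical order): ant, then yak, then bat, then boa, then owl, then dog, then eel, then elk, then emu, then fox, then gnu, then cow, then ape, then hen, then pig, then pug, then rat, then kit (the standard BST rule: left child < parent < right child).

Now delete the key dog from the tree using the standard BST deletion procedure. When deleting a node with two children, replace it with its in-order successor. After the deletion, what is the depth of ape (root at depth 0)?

3

ant: root
yak: right child of ant (depth 1)
bat: left child of yak (depth 2)
boa: right child of bat (depth 3)
owl: right child of boa (depth 4)
dog: left child of owl (depth 5)
eel: right child of dog (depth 6)
elk: right child of eel (depth 7)
emu: right child of elk (depth 8)
fox: right child of emu (depth 9)
gnu: right child of fox (depth 10)
cow: left child of dog (depth 6)
ape: left child of bat (depth 3)
hen: right child of gnu (depth 11)
pig: right child of owl (depth 5)
pug: right child of pig (depth 6)
rat: right child of pug (depth 7)
kit: right child of hen (depth 12)

Delete dog (two children — replace with in-order successor).
After deletion, path to ape: ant → yak → bat → ape.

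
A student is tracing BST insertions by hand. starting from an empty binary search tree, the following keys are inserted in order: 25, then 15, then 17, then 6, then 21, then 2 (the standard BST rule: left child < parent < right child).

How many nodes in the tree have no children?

2

25: root
15: left child of 25 (depth 1)
17: right child of 15 (depth 2)
6: left child of 15 (depth 2)
21: right child of 17 (depth 3)
2: left child of 6 (depth 3)

Leaves: 2, 21 — 2 in total.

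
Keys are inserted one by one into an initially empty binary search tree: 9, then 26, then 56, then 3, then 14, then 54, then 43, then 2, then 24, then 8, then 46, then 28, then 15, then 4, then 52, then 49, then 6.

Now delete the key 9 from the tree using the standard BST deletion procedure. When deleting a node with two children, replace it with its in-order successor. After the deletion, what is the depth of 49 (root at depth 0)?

Insert 9: tree is empty, so 9 becomes the root.
Insert 26: 26 > 9 → go right. Place as right child of 9.
Insert 56: 56 > 9 → go right; 56 > 26 → go right. Place as right child of 26.
Insert 3: 3 < 9 → go left. Place as left child of 9.
Insert 14: 14 > 9 → go right; 14 < 26 → go left. Place as left child of 26.
Insert 54: 54 > 9 → go right; 54 > 26 → go right; 54 < 56 → go left. Place as left child of 56.
Insert 43: 43 > 9 → go right; 43 > 26 → go right; 43 < 56 → go left; 43 < 54 → go left. Place as left child of 54.
Insert 2: 2 < 9 → go left; 2 < 3 → go left. Place as left child of 3.
Insert 24: 24 > 9 → go right; 24 < 26 → go left; 24 > 14 → go right. Place as right child of 14.
Insert 8: 8 < 9 → go left; 8 > 3 → go right. Place as right child of 3.
Insert 46: 46 > 9 → go right; 46 > 26 → go right; 46 < 56 → go left; 46 < 54 → go left; 46 > 43 → go right. Place as right child of 43.
Insert 28: 28 > 9 → go right; 28 > 26 → go right; 28 < 56 → go left; 28 < 54 → go left; 28 < 43 → go left. Place as left child of 43.
Insert 15: 15 > 9 → go right; 15 < 26 → go left; 15 > 14 → go right; 15 < 24 → go left. Place as left child of 24.
Insert 4: 4 < 9 → go left; 4 > 3 → go right; 4 < 8 → go left. Place as left child of 8.
Insert 52: 52 > 9 → go right; 52 > 26 → go right; 52 < 56 → go left; 52 < 54 → go left; 52 > 43 → go right; 52 > 46 → go right. Place as right child of 46.
Insert 49: 49 > 9 → go right; 49 > 26 → go right; 49 < 56 → go left; 49 < 54 → go left; 49 > 43 → go right; 49 > 46 → go right; 49 < 52 → go left. Place as left child of 52.
Insert 6: 6 < 9 → go left; 6 > 3 → go right; 6 < 8 → go left; 6 > 4 → go right. Place as right child of 4.

Delete 9 (two children — replace with in-order successor).
After deletion, path to 49: 14 → 26 → 56 → 54 → 43 → 46 → 52 → 49.

7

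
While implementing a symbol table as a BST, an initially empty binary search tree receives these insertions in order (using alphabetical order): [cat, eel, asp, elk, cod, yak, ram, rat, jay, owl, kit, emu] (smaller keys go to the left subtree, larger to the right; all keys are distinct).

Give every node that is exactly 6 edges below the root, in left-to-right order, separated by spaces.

emu owl

cat: root
eel: right child of cat (depth 1)
asp: left child of cat (depth 1)
elk: right child of eel (depth 2)
cod: left child of eel (depth 2)
yak: right child of elk (depth 3)
ram: left child of yak (depth 4)
rat: right child of ram (depth 5)
jay: left child of ram (depth 5)
owl: right child of jay (depth 6)
kit: left child of owl (depth 7)
emu: left child of jay (depth 6)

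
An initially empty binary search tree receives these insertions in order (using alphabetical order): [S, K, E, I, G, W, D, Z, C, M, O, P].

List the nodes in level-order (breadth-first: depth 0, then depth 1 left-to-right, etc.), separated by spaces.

Insert S: tree is empty, so S becomes the root.
Insert K: K < S → go left. Place as left child of S.
Insert E: E < S → go left; E < K → go left. Place as left child of K.
Insert I: I < S → go left; I < K → go left; I > E → go right. Place as right child of E.
Insert G: G < S → go left; G < K → go left; G > E → go right; G < I → go left. Place as left child of I.
Insert W: W > S → go right. Place as right child of S.
Insert D: D < S → go left; D < K → go left; D < E → go left. Place as left child of E.
Insert Z: Z > S → go right; Z > W → go right. Place as right child of W.
Insert C: C < S → go left; C < K → go left; C < E → go left; C < D → go left. Place as left child of D.
Insert M: M < S → go left; M > K → go right. Place as right child of K.
Insert O: O < S → go left; O > K → go right; O > M → go right. Place as right child of M.
Insert P: P < S → go left; P > K → go right; P > M → go right; P > O → go right. Place as right child of O.

S K W E M Z D I O C G P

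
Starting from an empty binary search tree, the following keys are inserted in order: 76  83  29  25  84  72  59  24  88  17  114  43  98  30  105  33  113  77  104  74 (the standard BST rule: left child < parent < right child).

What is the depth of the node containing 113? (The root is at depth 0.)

7

Resulting structure (node: left, right):
  76: L=29, R=83
  83: L=77, R=84
  29: L=25, R=72
  25: L=24, R=–
  84: L=–, R=88
  72: L=59, R=74
  59: L=43, R=–
  24: L=17, R=–
  88: L=–, R=114
  17: L=–, R=–
  114: L=98, R=–
  43: L=30, R=–
  98: L=–, R=105
  30: L=–, R=33
  105: L=104, R=113
  33: L=–, R=–
  113: L=–, R=–
  77: L=–, R=–
  104: L=–, R=–
  74: L=–, R=–

Path to 113: 76 → 83 → 84 → 88 → 114 → 98 → 105 → 113, which is 7 edges.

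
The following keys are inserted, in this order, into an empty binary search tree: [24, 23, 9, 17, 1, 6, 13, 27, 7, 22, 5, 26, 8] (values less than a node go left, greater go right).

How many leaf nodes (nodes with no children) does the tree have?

5

24: root
23: left child of 24 (depth 1)
9: left child of 23 (depth 2)
17: right child of 9 (depth 3)
1: left child of 9 (depth 3)
6: right child of 1 (depth 4)
13: left child of 17 (depth 4)
27: right child of 24 (depth 1)
7: right child of 6 (depth 5)
22: right child of 17 (depth 4)
5: left child of 6 (depth 5)
26: left child of 27 (depth 2)
8: right child of 7 (depth 6)

Leaves: 5, 8, 13, 22, 26 — 5 in total.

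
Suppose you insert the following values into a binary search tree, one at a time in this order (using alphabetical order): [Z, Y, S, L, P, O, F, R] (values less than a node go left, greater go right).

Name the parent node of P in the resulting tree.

Insert Z: tree is empty, so Z becomes the root.
Insert Y: Y < Z → go left. Place as left child of Z.
Insert S: S < Z → go left; S < Y → go left. Place as left child of Y.
Insert L: L < Z → go left; L < Y → go left; L < S → go left. Place as left child of S.
Insert P: P < Z → go left; P < Y → go left; P < S → go left; P > L → go right. Place as right child of L.
Insert O: O < Z → go left; O < Y → go left; O < S → go left; O > L → go right; O < P → go left. Place as left child of P.
Insert F: F < Z → go left; F < Y → go left; F < S → go left; F < L → go left. Place as left child of L.
Insert R: R < Z → go left; R < Y → go left; R < S → go left; R > L → go right; R > P → go right. Place as right child of P.

L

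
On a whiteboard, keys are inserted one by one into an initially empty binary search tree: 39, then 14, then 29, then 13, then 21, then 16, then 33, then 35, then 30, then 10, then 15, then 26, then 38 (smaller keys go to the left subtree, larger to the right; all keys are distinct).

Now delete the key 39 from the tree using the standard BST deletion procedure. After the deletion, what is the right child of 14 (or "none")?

Resulting structure (node: left, right):
  39: L=14, R=–
  14: L=13, R=29
  29: L=21, R=33
  13: L=10, R=–
  21: L=16, R=26
  16: L=15, R=–
  33: L=30, R=35
  35: L=–, R=38
  30: L=–, R=–
  10: L=–, R=–
  15: L=–, R=–
  26: L=–, R=–
  38: L=–, R=–

Delete 39 (at most one child — splice it out).
After deletion, 14's right child: 29.

29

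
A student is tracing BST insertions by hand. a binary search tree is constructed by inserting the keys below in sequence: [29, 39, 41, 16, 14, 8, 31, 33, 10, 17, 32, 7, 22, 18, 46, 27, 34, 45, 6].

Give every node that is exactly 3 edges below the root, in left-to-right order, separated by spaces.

8 22 33 46

Resulting structure (node: left, right):
  29: L=16, R=39
  39: L=31, R=41
  41: L=–, R=46
  16: L=14, R=17
  14: L=8, R=–
  8: L=7, R=10
  31: L=–, R=33
  33: L=32, R=34
  10: L=–, R=–
  17: L=–, R=22
  32: L=–, R=–
  7: L=6, R=–
  22: L=18, R=27
  18: L=–, R=–
  46: L=45, R=–
  27: L=–, R=–
  34: L=–, R=–
  45: L=–, R=–
  6: L=–, R=–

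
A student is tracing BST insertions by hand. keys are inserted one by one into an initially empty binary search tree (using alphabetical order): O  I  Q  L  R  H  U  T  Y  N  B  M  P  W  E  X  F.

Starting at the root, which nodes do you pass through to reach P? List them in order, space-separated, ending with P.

Resulting structure (node: left, right):
  O: L=I, R=Q
  I: L=H, R=L
  Q: L=P, R=R
  L: L=–, R=N
  R: L=–, R=U
  H: L=B, R=–
  U: L=T, R=Y
  T: L=–, R=–
  Y: L=W, R=–
  N: L=M, R=–
  B: L=–, R=E
  M: L=–, R=–
  P: L=–, R=–
  W: L=–, R=X
  E: L=–, R=F
  X: L=–, R=–
  F: L=–, R=–

O Q P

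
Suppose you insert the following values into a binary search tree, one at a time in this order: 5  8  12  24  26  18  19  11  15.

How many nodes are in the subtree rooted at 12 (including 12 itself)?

7

Insert 5: tree is empty, so 5 becomes the root.
Insert 8: 8 > 5 → go right. Place as right child of 5.
Insert 12: 12 > 5 → go right; 12 > 8 → go right. Place as right child of 8.
Insert 24: 24 > 5 → go right; 24 > 8 → go right; 24 > 12 → go right. Place as right child of 12.
Insert 26: 26 > 5 → go right; 26 > 8 → go right; 26 > 12 → go right; 26 > 24 → go right. Place as right child of 24.
Insert 18: 18 > 5 → go right; 18 > 8 → go right; 18 > 12 → go right; 18 < 24 → go left. Place as left child of 24.
Insert 19: 19 > 5 → go right; 19 > 8 → go right; 19 > 12 → go right; 19 < 24 → go left; 19 > 18 → go right. Place as right child of 18.
Insert 11: 11 > 5 → go right; 11 > 8 → go right; 11 < 12 → go left. Place as left child of 12.
Insert 15: 15 > 5 → go right; 15 > 8 → go right; 15 > 12 → go right; 15 < 24 → go left; 15 < 18 → go left. Place as left child of 18.

Subtree rooted at 12 contains: 12, 11, 24, 18, 15, 19, 26 — 7 nodes.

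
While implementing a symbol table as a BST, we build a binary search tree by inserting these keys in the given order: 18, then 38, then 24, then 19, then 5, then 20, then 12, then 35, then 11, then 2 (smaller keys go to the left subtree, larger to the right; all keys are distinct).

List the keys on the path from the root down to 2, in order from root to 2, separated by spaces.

18 5 2

Resulting structure (node: left, right):
  18: L=5, R=38
  38: L=24, R=–
  24: L=19, R=35
  19: L=–, R=20
  5: L=2, R=12
  20: L=–, R=–
  12: L=11, R=–
  35: L=–, R=–
  11: L=–, R=–
  2: L=–, R=–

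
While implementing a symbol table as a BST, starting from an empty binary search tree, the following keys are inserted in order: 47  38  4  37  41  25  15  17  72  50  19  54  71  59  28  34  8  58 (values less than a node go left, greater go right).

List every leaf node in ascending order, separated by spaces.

47: root
38: left child of 47 (depth 1)
4: left child of 38 (depth 2)
37: right child of 4 (depth 3)
41: right child of 38 (depth 2)
25: left child of 37 (depth 4)
15: left child of 25 (depth 5)
17: right child of 15 (depth 6)
72: right child of 47 (depth 1)
50: left child of 72 (depth 2)
19: right child of 17 (depth 7)
54: right child of 50 (depth 3)
71: right child of 54 (depth 4)
59: left child of 71 (depth 5)
28: right child of 25 (depth 5)
34: right child of 28 (depth 6)
8: left child of 15 (depth 6)
58: left child of 59 (depth 6)

8 19 34 41 58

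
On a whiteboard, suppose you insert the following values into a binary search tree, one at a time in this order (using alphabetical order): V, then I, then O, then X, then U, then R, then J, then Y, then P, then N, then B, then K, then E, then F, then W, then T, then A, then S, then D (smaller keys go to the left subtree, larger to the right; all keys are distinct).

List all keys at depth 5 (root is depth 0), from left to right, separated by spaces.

K P T

V: root
I: left child of V (depth 1)
O: right child of I (depth 2)
X: right child of V (depth 1)
U: right child of O (depth 3)
R: left child of U (depth 4)
J: left child of O (depth 3)
Y: right child of X (depth 2)
P: left child of R (depth 5)
N: right child of J (depth 4)
B: left child of I (depth 2)
K: left child of N (depth 5)
E: right child of B (depth 3)
F: right child of E (depth 4)
W: left child of X (depth 2)
T: right child of R (depth 5)
A: left child of B (depth 3)
S: left child of T (depth 6)
D: left child of E (depth 4)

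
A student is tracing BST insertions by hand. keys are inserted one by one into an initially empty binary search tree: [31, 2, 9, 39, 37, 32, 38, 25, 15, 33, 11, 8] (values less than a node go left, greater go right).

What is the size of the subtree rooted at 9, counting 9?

5

31: root
2: left child of 31 (depth 1)
9: right child of 2 (depth 2)
39: right child of 31 (depth 1)
37: left child of 39 (depth 2)
32: left child of 37 (depth 3)
38: right child of 37 (depth 3)
25: right child of 9 (depth 3)
15: left child of 25 (depth 4)
33: right child of 32 (depth 4)
11: left child of 15 (depth 5)
8: left child of 9 (depth 3)

Subtree rooted at 9 contains: 9, 8, 25, 15, 11 — 5 nodes.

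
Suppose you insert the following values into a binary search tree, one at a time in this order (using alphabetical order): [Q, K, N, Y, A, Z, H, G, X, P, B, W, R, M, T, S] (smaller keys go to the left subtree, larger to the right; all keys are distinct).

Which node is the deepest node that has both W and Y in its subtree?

Resulting structure (node: left, right):
  Q: L=K, R=Y
  K: L=A, R=N
  N: L=M, R=P
  Y: L=X, R=Z
  A: L=–, R=H
  Z: L=–, R=–
  H: L=G, R=–
  G: L=B, R=–
  X: L=W, R=–
  P: L=–, R=–
  B: L=–, R=–
  W: L=R, R=–
  R: L=–, R=T
  M: L=–, R=–
  T: L=S, R=–
  S: L=–, R=–

Path to W: Q → Y → X → W
Path to Y: Q → Y
Y lies on both paths and is an ancestor of the other node.

Y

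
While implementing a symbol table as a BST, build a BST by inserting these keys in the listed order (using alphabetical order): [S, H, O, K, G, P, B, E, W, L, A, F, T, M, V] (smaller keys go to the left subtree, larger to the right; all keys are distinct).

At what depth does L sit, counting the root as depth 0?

4

Insert S: tree is empty, so S becomes the root.
Insert H: H < S → go left. Place as left child of S.
Insert O: O < S → go left; O > H → go right. Place as right child of H.
Insert K: K < S → go left; K > H → go right; K < O → go left. Place as left child of O.
Insert G: G < S → go left; G < H → go left. Place as left child of H.
Insert P: P < S → go left; P > H → go right; P > O → go right. Place as right child of O.
Insert B: B < S → go left; B < H → go left; B < G → go left. Place as left child of G.
Insert E: E < S → go left; E < H → go left; E < G → go left; E > B → go right. Place as right child of B.
Insert W: W > S → go right. Place as right child of S.
Insert L: L < S → go left; L > H → go right; L < O → go left; L > K → go right. Place as right child of K.
Insert A: A < S → go left; A < H → go left; A < G → go left; A < B → go left. Place as left child of B.
Insert F: F < S → go left; F < H → go left; F < G → go left; F > B → go right; F > E → go right. Place as right child of E.
Insert T: T > S → go right; T < W → go left. Place as left child of W.
Insert M: M < S → go left; M > H → go right; M < O → go left; M > K → go right; M > L → go right. Place as right child of L.
Insert V: V > S → go right; V < W → go left; V > T → go right. Place as right child of T.

Path to L: S → H → O → K → L, which is 4 edges.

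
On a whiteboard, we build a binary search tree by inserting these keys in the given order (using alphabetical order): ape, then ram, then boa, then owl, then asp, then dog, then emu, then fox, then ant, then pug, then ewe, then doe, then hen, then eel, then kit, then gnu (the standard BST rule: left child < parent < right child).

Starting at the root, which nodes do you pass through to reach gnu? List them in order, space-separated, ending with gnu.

ape: root
ram: right child of ape (depth 1)
boa: left child of ram (depth 2)
owl: right child of boa (depth 3)
asp: left child of boa (depth 3)
dog: left child of owl (depth 4)
emu: right child of dog (depth 5)
fox: right child of emu (depth 6)
ant: left child of ape (depth 1)
pug: right child of owl (depth 4)
ewe: left child of fox (depth 7)
doe: left child of dog (depth 5)
hen: right child of fox (depth 7)
eel: left child of emu (depth 6)
kit: right child of hen (depth 8)
gnu: left child of hen (depth 8)

ape ram boa owl dog emu fox hen gnu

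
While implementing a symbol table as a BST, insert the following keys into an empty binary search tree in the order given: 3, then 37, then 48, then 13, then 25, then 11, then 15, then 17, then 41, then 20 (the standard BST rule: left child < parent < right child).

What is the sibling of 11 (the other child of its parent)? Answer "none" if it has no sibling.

25

Insert 3: tree is empty, so 3 becomes the root.
Insert 37: 37 > 3 → go right. Place as right child of 3.
Insert 48: 48 > 3 → go right; 48 > 37 → go right. Place as right child of 37.
Insert 13: 13 > 3 → go right; 13 < 37 → go left. Place as left child of 37.
Insert 25: 25 > 3 → go right; 25 < 37 → go left; 25 > 13 → go right. Place as right child of 13.
Insert 11: 11 > 3 → go right; 11 < 37 → go left; 11 < 13 → go left. Place as left child of 13.
Insert 15: 15 > 3 → go right; 15 < 37 → go left; 15 > 13 → go right; 15 < 25 → go left. Place as left child of 25.
Insert 17: 17 > 3 → go right; 17 < 37 → go left; 17 > 13 → go right; 17 < 25 → go left; 17 > 15 → go right. Place as right child of 15.
Insert 41: 41 > 3 → go right; 41 > 37 → go right; 41 < 48 → go left. Place as left child of 48.
Insert 20: 20 > 3 → go right; 20 < 37 → go left; 20 > 13 → go right; 20 < 25 → go left; 20 > 15 → go right; 20 > 17 → go right. Place as right child of 17.

11's parent is 13; the other child of 13 is 25.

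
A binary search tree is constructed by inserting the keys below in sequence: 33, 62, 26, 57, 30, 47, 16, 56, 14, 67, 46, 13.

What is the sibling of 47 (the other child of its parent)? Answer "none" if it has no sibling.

Insert 33: tree is empty, so 33 becomes the root.
Insert 62: 62 > 33 → go right. Place as right child of 33.
Insert 26: 26 < 33 → go left. Place as left child of 33.
Insert 57: 57 > 33 → go right; 57 < 62 → go left. Place as left child of 62.
Insert 30: 30 < 33 → go left; 30 > 26 → go right. Place as right child of 26.
Insert 47: 47 > 33 → go right; 47 < 62 → go left; 47 < 57 → go left. Place as left child of 57.
Insert 16: 16 < 33 → go left; 16 < 26 → go left. Place as left child of 26.
Insert 56: 56 > 33 → go right; 56 < 62 → go left; 56 < 57 → go left; 56 > 47 → go right. Place as right child of 47.
Insert 14: 14 < 33 → go left; 14 < 26 → go left; 14 < 16 → go left. Place as left child of 16.
Insert 67: 67 > 33 → go right; 67 > 62 → go right. Place as right child of 62.
Insert 46: 46 > 33 → go right; 46 < 62 → go left; 46 < 57 → go left; 46 < 47 → go left. Place as left child of 47.
Insert 13: 13 < 33 → go left; 13 < 26 → go left; 13 < 16 → go left; 13 < 14 → go left. Place as left child of 14.

47's parent is 57, which has only one child.

none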